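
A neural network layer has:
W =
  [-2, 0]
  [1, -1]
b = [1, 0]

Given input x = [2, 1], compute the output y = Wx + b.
y = [-3, 1]

Wx = [-2×2 + 0×1, 1×2 + -1×1]
   = [-4, 1]
y = Wx + b = [-4 + 1, 1 + 0] = [-3, 1]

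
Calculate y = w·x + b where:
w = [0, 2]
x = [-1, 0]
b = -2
y = -2

y = (0)(-1) + (2)(0) + -2 = -2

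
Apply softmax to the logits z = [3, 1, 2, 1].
p = [0.6103, 0.0826, 0.2245, 0.0826]

exp(z) = [20.09, 2.718, 7.389, 2.718]
Sum = 32.91
p = [0.6103, 0.0826, 0.2245, 0.0826]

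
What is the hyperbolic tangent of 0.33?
0.3185

tanh(0.33) = (e^(0.33) - e^(-0.33))/(e^(0.33) + e^(-0.33)) = 0.3185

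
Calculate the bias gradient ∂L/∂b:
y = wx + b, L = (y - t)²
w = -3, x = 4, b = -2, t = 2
∂L/∂b = -32

y = wx + b = (-3)(4) + -2 = -14
∂L/∂y = 2(y - t) = 2(-14 - 2) = -32
∂y/∂b = 1
∂L/∂b = ∂L/∂y · ∂y/∂b = -32 × 1 = -32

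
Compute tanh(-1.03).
-0.7739

tanh(-1.03) = (e^(-1.03) - e^(1.03))/(e^(-1.03) + e^(1.03)) = -0.7739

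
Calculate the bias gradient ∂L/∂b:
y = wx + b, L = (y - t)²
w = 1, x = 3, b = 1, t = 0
∂L/∂b = 8

y = wx + b = (1)(3) + 1 = 4
∂L/∂y = 2(y - t) = 2(4 - 0) = 8
∂y/∂b = 1
∂L/∂b = ∂L/∂y · ∂y/∂b = 8 × 1 = 8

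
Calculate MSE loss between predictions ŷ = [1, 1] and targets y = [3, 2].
MSE = 2.5

MSE = (1/2)((1-3)² + (1-2)²) = (1/2)(4 + 1) = 2.5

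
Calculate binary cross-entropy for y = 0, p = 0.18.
L = 0.1985

L = -0·log(0.18) - 1·log(0.82) = -log(0.82) = 0.1985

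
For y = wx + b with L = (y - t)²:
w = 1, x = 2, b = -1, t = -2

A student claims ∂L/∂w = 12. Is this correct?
Correct

y = (1)(2) + -1 = 1
∂L/∂y = 2(y - t) = 2(1 - -2) = 6
∂y/∂w = x = 2
∂L/∂w = 6 × 2 = 12

Claimed value: 12
Correct: The correct gradient is 12.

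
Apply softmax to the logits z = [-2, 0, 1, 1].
p = [0.0206, 0.1522, 0.4136, 0.4136]

exp(z) = [0.1353, 1, 2.718, 2.718]
Sum = 6.572
p = [0.0206, 0.1522, 0.4136, 0.4136]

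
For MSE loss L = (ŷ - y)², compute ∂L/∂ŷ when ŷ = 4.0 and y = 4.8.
∂L/∂ŷ = -1.6

∂L/∂ŷ = 2(ŷ - y) = 2(4.0 - 4.8) = 2(-0.8) = -1.6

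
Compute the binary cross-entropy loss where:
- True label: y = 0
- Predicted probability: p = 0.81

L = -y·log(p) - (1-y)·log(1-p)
L = 1.661

L = -0·log(0.81) - 1·log(0.19) = -log(0.19) = 1.661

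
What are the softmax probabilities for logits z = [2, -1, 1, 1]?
p = [0.5601, 0.0279, 0.206, 0.206]

exp(z) = [7.389, 0.3679, 2.718, 2.718]
Sum = 13.19
p = [0.5601, 0.0279, 0.206, 0.206]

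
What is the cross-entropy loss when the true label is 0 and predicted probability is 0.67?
L = 1.109

L = -0·log(0.67) - 1·log(0.33) = -log(0.33) = 1.109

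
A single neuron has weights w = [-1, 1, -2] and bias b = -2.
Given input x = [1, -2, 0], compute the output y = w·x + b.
y = -5

y = (-1)(1) + (1)(-2) + (-2)(0) + -2 = -5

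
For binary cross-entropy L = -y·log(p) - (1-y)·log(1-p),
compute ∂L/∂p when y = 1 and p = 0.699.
∂L/∂p = -1.431

∂L/∂p = -y/p + (1-y)/(1-p) = -1/0.699 + 0 = -1.431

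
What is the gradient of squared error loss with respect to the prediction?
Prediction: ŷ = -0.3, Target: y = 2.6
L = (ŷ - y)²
∂L/∂ŷ = -5.8

∂L/∂ŷ = 2(ŷ - y) = 2(-0.3 - 2.6) = 2(-2.9) = -5.8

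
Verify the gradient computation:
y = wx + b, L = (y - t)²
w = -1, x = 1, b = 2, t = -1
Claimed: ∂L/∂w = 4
Correct

y = (-1)(1) + 2 = 1
∂L/∂y = 2(y - t) = 2(1 - -1) = 4
∂y/∂w = x = 1
∂L/∂w = 4 × 1 = 4

Claimed value: 4
Correct: The correct gradient is 4.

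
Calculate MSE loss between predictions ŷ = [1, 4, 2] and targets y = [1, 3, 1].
MSE = 0.6667

MSE = (1/3)((1-1)² + (4-3)² + (2-1)²) = (1/3)(0 + 1 + 1) = 0.6667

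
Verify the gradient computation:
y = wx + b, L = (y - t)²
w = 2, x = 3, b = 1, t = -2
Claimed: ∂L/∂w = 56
Incorrect

y = (2)(3) + 1 = 7
∂L/∂y = 2(y - t) = 2(7 - -2) = 18
∂y/∂w = x = 3
∂L/∂w = 18 × 3 = 54

Claimed value: 56
Incorrect: The correct gradient is 54.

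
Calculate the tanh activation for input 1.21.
0.8367

tanh(1.21) = (e^(1.21) - e^(-1.21))/(e^(1.21) + e^(-1.21)) = 0.8367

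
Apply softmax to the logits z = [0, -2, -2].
p = [0.787, 0.1065, 0.1065]

exp(z) = [1, 0.1353, 0.1353]
Sum = 1.271
p = [0.787, 0.1065, 0.1065]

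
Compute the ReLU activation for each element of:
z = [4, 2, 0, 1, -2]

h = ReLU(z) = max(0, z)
h = [4, 2, 0, 1, 0]

ReLU applied element-wise: max(0,4)=4, max(0,2)=2, max(0,0)=0, max(0,1)=1, max(0,-2)=0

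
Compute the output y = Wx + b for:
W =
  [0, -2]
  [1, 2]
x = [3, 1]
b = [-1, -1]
y = [-3, 4]

Wx = [0×3 + -2×1, 1×3 + 2×1]
   = [-2, 5]
y = Wx + b = [-2 + -1, 5 + -1] = [-3, 4]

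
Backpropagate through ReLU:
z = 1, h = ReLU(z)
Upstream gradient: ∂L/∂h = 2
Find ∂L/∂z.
∂L/∂z = 2

h = ReLU(1) = 1
Since z > 0: ∂h/∂z = 1
∂L/∂z = ∂L/∂h · ∂h/∂z = 2 × 1 = 2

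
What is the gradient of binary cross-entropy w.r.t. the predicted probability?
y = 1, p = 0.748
∂L/∂p = -1.337

∂L/∂p = -y/p + (1-y)/(1-p) = -1/0.748 + 0 = -1.337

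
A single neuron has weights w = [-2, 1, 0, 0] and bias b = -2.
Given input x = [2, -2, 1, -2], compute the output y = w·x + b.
y = -8

y = (-2)(2) + (1)(-2) + (0)(1) + (0)(-2) + -2 = -8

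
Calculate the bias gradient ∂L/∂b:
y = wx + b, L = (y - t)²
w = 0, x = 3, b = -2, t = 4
∂L/∂b = -12

y = wx + b = (0)(3) + -2 = -2
∂L/∂y = 2(y - t) = 2(-2 - 4) = -12
∂y/∂b = 1
∂L/∂b = ∂L/∂y · ∂y/∂b = -12 × 1 = -12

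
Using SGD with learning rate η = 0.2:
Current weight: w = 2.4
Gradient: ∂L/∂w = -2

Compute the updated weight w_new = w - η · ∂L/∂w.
w_new = 2.8

w_new = w - η·∂L/∂w = 2.4 - 0.2×(-2) = 2.4 - (-0.4) = 2.8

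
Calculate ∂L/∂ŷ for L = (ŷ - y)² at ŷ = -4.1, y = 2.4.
∂L/∂ŷ = -13.0

∂L/∂ŷ = 2(ŷ - y) = 2(-4.1 - 2.4) = 2(-6.5) = -13.0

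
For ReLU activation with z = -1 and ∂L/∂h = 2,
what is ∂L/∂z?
∂L/∂z = 0

h = ReLU(-1) = 0
Since z < 0: ∂h/∂z = 0
∂L/∂z = ∂L/∂h · ∂h/∂z = 2 × 0 = 0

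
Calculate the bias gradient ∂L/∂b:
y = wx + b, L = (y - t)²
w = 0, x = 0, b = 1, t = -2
∂L/∂b = 6

y = wx + b = (0)(0) + 1 = 1
∂L/∂y = 2(y - t) = 2(1 - -2) = 6
∂y/∂b = 1
∂L/∂b = ∂L/∂y · ∂y/∂b = 6 × 1 = 6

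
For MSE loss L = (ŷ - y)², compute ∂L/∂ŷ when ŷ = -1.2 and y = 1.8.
∂L/∂ŷ = -6.0

∂L/∂ŷ = 2(ŷ - y) = 2(-1.2 - 1.8) = 2(-3.0) = -6.0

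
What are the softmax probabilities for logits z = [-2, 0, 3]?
p = [0.0064, 0.0471, 0.9465]

exp(z) = [0.1353, 1, 20.09]
Sum = 21.22
p = [0.0064, 0.0471, 0.9465]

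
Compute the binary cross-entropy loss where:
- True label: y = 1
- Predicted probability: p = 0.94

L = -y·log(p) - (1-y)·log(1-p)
L = 0.06188

L = -1·log(0.94) - 0·log(0.06) = -log(0.94) = 0.06188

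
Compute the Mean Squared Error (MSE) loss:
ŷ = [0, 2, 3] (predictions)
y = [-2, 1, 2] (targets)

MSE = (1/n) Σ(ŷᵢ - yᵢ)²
MSE = 2

MSE = (1/3)((0--2)² + (2-1)² + (3-2)²) = (1/3)(4 + 1 + 1) = 2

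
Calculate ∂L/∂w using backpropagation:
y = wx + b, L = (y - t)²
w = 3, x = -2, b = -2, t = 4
∂L/∂w = 48

y = wx + b = (3)(-2) + -2 = -8
∂L/∂y = 2(y - t) = 2(-8 - 4) = -24
∂y/∂w = x = -2
∂L/∂w = ∂L/∂y · ∂y/∂w = -24 × -2 = 48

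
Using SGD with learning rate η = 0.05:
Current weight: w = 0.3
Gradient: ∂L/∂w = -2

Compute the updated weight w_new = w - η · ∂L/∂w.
w_new = 0.4

w_new = w - η·∂L/∂w = 0.3 - 0.05×(-2) = 0.3 - (-0.1) = 0.4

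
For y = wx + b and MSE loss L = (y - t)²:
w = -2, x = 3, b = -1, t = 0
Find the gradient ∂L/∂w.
∂L/∂w = -42

y = wx + b = (-2)(3) + -1 = -7
∂L/∂y = 2(y - t) = 2(-7 - 0) = -14
∂y/∂w = x = 3
∂L/∂w = ∂L/∂y · ∂y/∂w = -14 × 3 = -42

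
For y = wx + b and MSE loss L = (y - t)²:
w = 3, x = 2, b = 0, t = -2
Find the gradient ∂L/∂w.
∂L/∂w = 32

y = wx + b = (3)(2) + 0 = 6
∂L/∂y = 2(y - t) = 2(6 - -2) = 16
∂y/∂w = x = 2
∂L/∂w = ∂L/∂y · ∂y/∂w = 16 × 2 = 32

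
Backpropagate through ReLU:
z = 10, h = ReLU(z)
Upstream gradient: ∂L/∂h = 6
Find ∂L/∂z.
∂L/∂z = 6

h = ReLU(10) = 10
Since z > 0: ∂h/∂z = 1
∂L/∂z = ∂L/∂h · ∂h/∂z = 6 × 1 = 6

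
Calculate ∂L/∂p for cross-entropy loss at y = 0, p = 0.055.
∂L/∂p = 1.058

∂L/∂p = -y/p + (1-y)/(1-p) = 0 + 1/0.945 = 1.058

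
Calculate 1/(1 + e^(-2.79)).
0.9421

sigmoid(2.79) = 1/(1 + e^(-2.79)) = 1/(1 + 0.06142) = 0.9421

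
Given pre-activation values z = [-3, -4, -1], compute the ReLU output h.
h = [0, 0, 0]

ReLU applied element-wise: max(0,-3)=0, max(0,-4)=0, max(0,-1)=0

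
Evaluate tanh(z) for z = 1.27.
0.8538

tanh(1.27) = (e^(1.27) - e^(-1.27))/(e^(1.27) + e^(-1.27)) = 0.8538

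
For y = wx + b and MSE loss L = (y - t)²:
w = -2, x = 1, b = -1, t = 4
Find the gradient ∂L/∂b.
∂L/∂b = -14

y = wx + b = (-2)(1) + -1 = -3
∂L/∂y = 2(y - t) = 2(-3 - 4) = -14
∂y/∂b = 1
∂L/∂b = ∂L/∂y · ∂y/∂b = -14 × 1 = -14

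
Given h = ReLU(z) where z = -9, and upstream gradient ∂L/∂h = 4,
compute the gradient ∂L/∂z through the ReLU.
∂L/∂z = 0

h = ReLU(-9) = 0
Since z < 0: ∂h/∂z = 0
∂L/∂z = ∂L/∂h · ∂h/∂z = 4 × 0 = 0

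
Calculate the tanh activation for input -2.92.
-0.9942

tanh(-2.92) = (e^(-2.92) - e^(2.92))/(e^(-2.92) + e^(2.92)) = -0.9942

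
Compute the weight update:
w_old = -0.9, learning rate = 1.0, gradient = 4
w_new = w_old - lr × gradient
w_new = -4.9

w_new = w - η·∂L/∂w = -0.9 - 1.0×(4) = -0.9 - (4) = -4.9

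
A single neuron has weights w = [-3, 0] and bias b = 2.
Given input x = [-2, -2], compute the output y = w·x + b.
y = 8

y = (-3)(-2) + (0)(-2) + 2 = 8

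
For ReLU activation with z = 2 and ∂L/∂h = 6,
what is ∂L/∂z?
∂L/∂z = 6

h = ReLU(2) = 2
Since z > 0: ∂h/∂z = 1
∂L/∂z = ∂L/∂h · ∂h/∂z = 6 × 1 = 6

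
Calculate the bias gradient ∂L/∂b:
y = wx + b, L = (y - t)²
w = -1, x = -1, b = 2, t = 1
∂L/∂b = 4

y = wx + b = (-1)(-1) + 2 = 3
∂L/∂y = 2(y - t) = 2(3 - 1) = 4
∂y/∂b = 1
∂L/∂b = ∂L/∂y · ∂y/∂b = 4 × 1 = 4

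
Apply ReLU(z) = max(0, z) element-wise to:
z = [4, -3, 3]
h = [4, 0, 3]

ReLU applied element-wise: max(0,4)=4, max(0,-3)=0, max(0,3)=3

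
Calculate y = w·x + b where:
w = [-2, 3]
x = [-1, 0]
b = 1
y = 3

y = (-2)(-1) + (3)(0) + 1 = 3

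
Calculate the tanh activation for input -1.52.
-0.9087

tanh(-1.52) = (e^(-1.52) - e^(1.52))/(e^(-1.52) + e^(1.52)) = -0.9087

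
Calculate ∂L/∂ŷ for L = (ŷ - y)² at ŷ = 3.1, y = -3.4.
∂L/∂ŷ = 13.0

∂L/∂ŷ = 2(ŷ - y) = 2(3.1 - -3.4) = 2(6.5) = 13.0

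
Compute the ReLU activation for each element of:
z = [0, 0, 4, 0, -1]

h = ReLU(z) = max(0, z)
h = [0, 0, 4, 0, 0]

ReLU applied element-wise: max(0,0)=0, max(0,0)=0, max(0,4)=4, max(0,0)=0, max(0,-1)=0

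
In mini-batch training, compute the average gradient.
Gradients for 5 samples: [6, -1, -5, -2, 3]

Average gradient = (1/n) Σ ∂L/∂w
Average gradient = 0.2

Average = (1/5)(6 + -1 + -5 + -2 + 3) = 1/5 = 0.2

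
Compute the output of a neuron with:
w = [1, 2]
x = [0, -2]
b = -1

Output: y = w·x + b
y = -5

y = (1)(0) + (2)(-2) + -1 = -5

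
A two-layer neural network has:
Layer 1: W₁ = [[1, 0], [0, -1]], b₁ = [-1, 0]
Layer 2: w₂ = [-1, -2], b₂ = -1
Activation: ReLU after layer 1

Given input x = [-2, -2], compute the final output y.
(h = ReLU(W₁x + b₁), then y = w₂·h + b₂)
y = -5

Layer 1 pre-activation: z₁ = [-3, 2]
After ReLU: h = [0, 2]
Layer 2 output: y = -1×0 + -2×2 + -1 = -5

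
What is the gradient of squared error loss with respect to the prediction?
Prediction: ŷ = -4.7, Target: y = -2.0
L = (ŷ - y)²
∂L/∂ŷ = -5.4

∂L/∂ŷ = 2(ŷ - y) = 2(-4.7 - -2.0) = 2(-2.7) = -5.4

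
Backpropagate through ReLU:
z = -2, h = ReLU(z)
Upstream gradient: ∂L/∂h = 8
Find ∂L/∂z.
∂L/∂z = 0

h = ReLU(-2) = 0
Since z < 0: ∂h/∂z = 0
∂L/∂z = ∂L/∂h · ∂h/∂z = 8 × 0 = 0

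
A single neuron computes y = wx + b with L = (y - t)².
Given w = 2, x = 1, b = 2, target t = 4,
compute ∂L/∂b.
∂L/∂b = 0

y = wx + b = (2)(1) + 2 = 4
∂L/∂y = 2(y - t) = 2(4 - 4) = 0
∂y/∂b = 1
∂L/∂b = ∂L/∂y · ∂y/∂b = 0 × 1 = 0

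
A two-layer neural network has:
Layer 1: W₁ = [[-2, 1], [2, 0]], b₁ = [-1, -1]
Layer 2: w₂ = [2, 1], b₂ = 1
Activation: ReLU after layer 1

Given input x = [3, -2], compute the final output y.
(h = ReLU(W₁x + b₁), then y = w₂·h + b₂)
y = 6

Layer 1 pre-activation: z₁ = [-9, 5]
After ReLU: h = [0, 5]
Layer 2 output: y = 2×0 + 1×5 + 1 = 6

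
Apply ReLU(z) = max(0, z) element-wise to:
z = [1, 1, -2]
h = [1, 1, 0]

ReLU applied element-wise: max(0,1)=1, max(0,1)=1, max(0,-2)=0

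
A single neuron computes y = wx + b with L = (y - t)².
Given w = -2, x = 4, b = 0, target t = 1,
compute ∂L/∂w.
∂L/∂w = -72

y = wx + b = (-2)(4) + 0 = -8
∂L/∂y = 2(y - t) = 2(-8 - 1) = -18
∂y/∂w = x = 4
∂L/∂w = ∂L/∂y · ∂y/∂w = -18 × 4 = -72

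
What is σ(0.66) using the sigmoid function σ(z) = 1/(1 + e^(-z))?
0.6593

sigmoid(0.66) = 1/(1 + e^(-0.66)) = 1/(1 + 0.5169) = 0.6593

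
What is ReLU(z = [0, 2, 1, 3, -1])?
h = [0, 2, 1, 3, 0]

ReLU applied element-wise: max(0,0)=0, max(0,2)=2, max(0,1)=1, max(0,3)=3, max(0,-1)=0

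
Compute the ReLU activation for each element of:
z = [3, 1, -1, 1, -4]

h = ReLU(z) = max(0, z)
h = [3, 1, 0, 1, 0]

ReLU applied element-wise: max(0,3)=3, max(0,1)=1, max(0,-1)=0, max(0,1)=1, max(0,-4)=0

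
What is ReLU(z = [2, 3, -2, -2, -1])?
h = [2, 3, 0, 0, 0]

ReLU applied element-wise: max(0,2)=2, max(0,3)=3, max(0,-2)=0, max(0,-2)=0, max(0,-1)=0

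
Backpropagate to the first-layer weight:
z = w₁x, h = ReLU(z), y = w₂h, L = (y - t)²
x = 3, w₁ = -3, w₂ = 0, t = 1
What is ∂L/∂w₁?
∂L/∂w₁ = 0

Forward pass:
z = w₁x = -3×3 = -9
h = ReLU(-9) = 0
y = w₂h = 0×0 = 0

Backward pass:
∂L/∂y = 2(y - t) = 2(0 - 1) = -2
∂y/∂h = w₂ = 0
∂h/∂z = 0 (ReLU derivative)
∂z/∂w₁ = x = 3

∂L/∂w₁ = -2 × 0 × 0 × 3 = 0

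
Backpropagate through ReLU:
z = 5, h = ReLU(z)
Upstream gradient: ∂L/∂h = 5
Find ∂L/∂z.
∂L/∂z = 5

h = ReLU(5) = 5
Since z > 0: ∂h/∂z = 1
∂L/∂z = ∂L/∂h · ∂h/∂z = 5 × 1 = 5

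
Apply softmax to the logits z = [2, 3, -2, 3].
p = [0.1549, 0.4211, 0.0028, 0.4211]

exp(z) = [7.389, 20.09, 0.1353, 20.09]
Sum = 47.7
p = [0.1549, 0.4211, 0.0028, 0.4211]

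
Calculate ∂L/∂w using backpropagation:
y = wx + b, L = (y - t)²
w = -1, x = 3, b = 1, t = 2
∂L/∂w = -24

y = wx + b = (-1)(3) + 1 = -2
∂L/∂y = 2(y - t) = 2(-2 - 2) = -8
∂y/∂w = x = 3
∂L/∂w = ∂L/∂y · ∂y/∂w = -8 × 3 = -24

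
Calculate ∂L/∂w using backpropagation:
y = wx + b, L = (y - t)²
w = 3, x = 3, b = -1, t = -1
∂L/∂w = 54

y = wx + b = (3)(3) + -1 = 8
∂L/∂y = 2(y - t) = 2(8 - -1) = 18
∂y/∂w = x = 3
∂L/∂w = ∂L/∂y · ∂y/∂w = 18 × 3 = 54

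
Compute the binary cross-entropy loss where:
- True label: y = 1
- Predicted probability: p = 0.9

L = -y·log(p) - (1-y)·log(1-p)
L = 0.1054

L = -1·log(0.9) - 0·log(0.1) = -log(0.9) = 0.1054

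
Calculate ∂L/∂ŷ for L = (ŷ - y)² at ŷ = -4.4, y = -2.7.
∂L/∂ŷ = -3.4

∂L/∂ŷ = 2(ŷ - y) = 2(-4.4 - -2.7) = 2(-1.7) = -3.4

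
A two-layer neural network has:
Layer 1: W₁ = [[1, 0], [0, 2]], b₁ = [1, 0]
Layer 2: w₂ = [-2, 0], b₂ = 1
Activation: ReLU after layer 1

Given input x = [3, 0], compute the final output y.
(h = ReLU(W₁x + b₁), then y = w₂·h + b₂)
y = -7

Layer 1 pre-activation: z₁ = [4, 0]
After ReLU: h = [4, 0]
Layer 2 output: y = -2×4 + 0×0 + 1 = -7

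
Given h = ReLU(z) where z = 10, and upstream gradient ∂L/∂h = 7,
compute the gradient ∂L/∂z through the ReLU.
∂L/∂z = 7

h = ReLU(10) = 10
Since z > 0: ∂h/∂z = 1
∂L/∂z = ∂L/∂h · ∂h/∂z = 7 × 1 = 7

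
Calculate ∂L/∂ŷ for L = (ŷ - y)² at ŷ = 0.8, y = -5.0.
∂L/∂ŷ = 11.6

∂L/∂ŷ = 2(ŷ - y) = 2(0.8 - -5.0) = 2(5.8) = 11.6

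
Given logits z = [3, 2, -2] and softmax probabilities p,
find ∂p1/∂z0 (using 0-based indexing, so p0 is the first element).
∂p1/∂z0 = -0.1947

p = softmax(z) = [0.7275, 0.2676, 0.004902]
p1 = 0.2676, p0 = 0.7275

∂p1/∂z0 = -p1 × p0 = -0.2676 × 0.7275 = -0.1947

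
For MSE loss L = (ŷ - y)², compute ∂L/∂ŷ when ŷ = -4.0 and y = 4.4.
∂L/∂ŷ = -16.8

∂L/∂ŷ = 2(ŷ - y) = 2(-4.0 - 4.4) = 2(-8.4) = -16.8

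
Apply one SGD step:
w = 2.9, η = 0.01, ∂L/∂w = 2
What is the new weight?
w_new = 2.88

w_new = w - η·∂L/∂w = 2.9 - 0.01×(2) = 2.9 - (0.02) = 2.88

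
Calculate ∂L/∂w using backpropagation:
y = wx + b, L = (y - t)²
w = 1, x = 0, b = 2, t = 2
∂L/∂w = 0

y = wx + b = (1)(0) + 2 = 2
∂L/∂y = 2(y - t) = 2(2 - 2) = 0
∂y/∂w = x = 0
∂L/∂w = ∂L/∂y · ∂y/∂w = 0 × 0 = 0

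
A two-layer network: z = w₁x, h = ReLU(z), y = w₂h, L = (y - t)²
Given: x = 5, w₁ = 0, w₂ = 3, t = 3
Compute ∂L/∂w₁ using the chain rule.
∂L/∂w₁ = 0

Forward pass:
z = w₁x = 0×5 = 0
h = ReLU(0) = 0
y = w₂h = 3×0 = 0

Backward pass:
∂L/∂y = 2(y - t) = 2(0 - 3) = -6
∂y/∂h = w₂ = 3
∂h/∂z = 0 (ReLU derivative)
∂z/∂w₁ = x = 5

∂L/∂w₁ = -6 × 3 × 0 × 5 = 0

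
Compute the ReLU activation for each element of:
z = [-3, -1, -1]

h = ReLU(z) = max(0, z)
h = [0, 0, 0]

ReLU applied element-wise: max(0,-3)=0, max(0,-1)=0, max(0,-1)=0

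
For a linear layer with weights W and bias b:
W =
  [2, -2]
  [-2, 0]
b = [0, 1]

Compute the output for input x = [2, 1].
y = [2, -3]

Wx = [2×2 + -2×1, -2×2 + 0×1]
   = [2, -4]
y = Wx + b = [2 + 0, -4 + 1] = [2, -3]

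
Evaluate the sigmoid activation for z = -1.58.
0.1708

sigmoid(-1.58) = 1/(1 + e^(1.58)) = 1/(1 + 4.855) = 0.1708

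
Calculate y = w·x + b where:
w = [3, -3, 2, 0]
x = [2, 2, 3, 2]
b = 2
y = 8

y = (3)(2) + (-3)(2) + (2)(3) + (0)(2) + 2 = 8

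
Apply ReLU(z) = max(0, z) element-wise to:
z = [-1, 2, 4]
h = [0, 2, 4]

ReLU applied element-wise: max(0,-1)=0, max(0,2)=2, max(0,4)=4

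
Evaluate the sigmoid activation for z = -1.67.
0.1584

sigmoid(-1.67) = 1/(1 + e^(1.67)) = 1/(1 + 5.312) = 0.1584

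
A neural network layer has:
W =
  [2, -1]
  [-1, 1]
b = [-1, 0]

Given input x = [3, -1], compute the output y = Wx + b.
y = [6, -4]

Wx = [2×3 + -1×-1, -1×3 + 1×-1]
   = [7, -4]
y = Wx + b = [7 + -1, -4 + 0] = [6, -4]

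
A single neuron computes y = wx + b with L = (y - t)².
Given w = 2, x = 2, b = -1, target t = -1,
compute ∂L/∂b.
∂L/∂b = 8

y = wx + b = (2)(2) + -1 = 3
∂L/∂y = 2(y - t) = 2(3 - -1) = 8
∂y/∂b = 1
∂L/∂b = ∂L/∂y · ∂y/∂b = 8 × 1 = 8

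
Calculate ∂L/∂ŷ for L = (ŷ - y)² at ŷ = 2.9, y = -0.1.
∂L/∂ŷ = 6.0

∂L/∂ŷ = 2(ŷ - y) = 2(2.9 - -0.1) = 2(3.0) = 6.0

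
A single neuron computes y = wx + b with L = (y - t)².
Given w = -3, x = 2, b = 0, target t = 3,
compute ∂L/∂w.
∂L/∂w = -36

y = wx + b = (-3)(2) + 0 = -6
∂L/∂y = 2(y - t) = 2(-6 - 3) = -18
∂y/∂w = x = 2
∂L/∂w = ∂L/∂y · ∂y/∂w = -18 × 2 = -36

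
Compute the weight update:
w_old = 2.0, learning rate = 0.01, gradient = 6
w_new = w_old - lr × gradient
w_new = 1.94

w_new = w - η·∂L/∂w = 2.0 - 0.01×(6) = 2.0 - (0.06) = 1.94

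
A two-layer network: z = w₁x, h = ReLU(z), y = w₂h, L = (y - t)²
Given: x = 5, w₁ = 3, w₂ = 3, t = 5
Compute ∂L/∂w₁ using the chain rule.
∂L/∂w₁ = 1200

Forward pass:
z = w₁x = 3×5 = 15
h = ReLU(15) = 15
y = w₂h = 3×15 = 45

Backward pass:
∂L/∂y = 2(y - t) = 2(45 - 5) = 80
∂y/∂h = w₂ = 3
∂h/∂z = 1 (ReLU derivative)
∂z/∂w₁ = x = 5

∂L/∂w₁ = 80 × 3 × 1 × 5 = 1200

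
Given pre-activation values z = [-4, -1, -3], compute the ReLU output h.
h = [0, 0, 0]

ReLU applied element-wise: max(0,-4)=0, max(0,-1)=0, max(0,-3)=0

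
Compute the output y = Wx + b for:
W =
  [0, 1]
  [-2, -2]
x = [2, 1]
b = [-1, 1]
y = [0, -5]

Wx = [0×2 + 1×1, -2×2 + -2×1]
   = [1, -6]
y = Wx + b = [1 + -1, -6 + 1] = [0, -5]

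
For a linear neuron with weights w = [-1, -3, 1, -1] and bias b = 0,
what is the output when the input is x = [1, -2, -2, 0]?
y = 3

y = (-1)(1) + (-3)(-2) + (1)(-2) + (-1)(0) + 0 = 3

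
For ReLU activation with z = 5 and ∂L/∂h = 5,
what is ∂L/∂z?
∂L/∂z = 5

h = ReLU(5) = 5
Since z > 0: ∂h/∂z = 1
∂L/∂z = ∂L/∂h · ∂h/∂z = 5 × 1 = 5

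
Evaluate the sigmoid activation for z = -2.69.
0.06357

sigmoid(-2.69) = 1/(1 + e^(2.69)) = 1/(1 + 14.73) = 0.06357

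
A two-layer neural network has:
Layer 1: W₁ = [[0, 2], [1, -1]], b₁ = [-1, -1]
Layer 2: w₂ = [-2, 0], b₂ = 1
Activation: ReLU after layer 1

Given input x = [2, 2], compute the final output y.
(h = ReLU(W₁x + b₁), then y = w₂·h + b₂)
y = -5

Layer 1 pre-activation: z₁ = [3, -1]
After ReLU: h = [3, 0]
Layer 2 output: y = -2×3 + 0×0 + 1 = -5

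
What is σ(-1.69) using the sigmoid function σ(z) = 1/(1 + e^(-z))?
0.1558

sigmoid(-1.69) = 1/(1 + e^(1.69)) = 1/(1 + 5.419) = 0.1558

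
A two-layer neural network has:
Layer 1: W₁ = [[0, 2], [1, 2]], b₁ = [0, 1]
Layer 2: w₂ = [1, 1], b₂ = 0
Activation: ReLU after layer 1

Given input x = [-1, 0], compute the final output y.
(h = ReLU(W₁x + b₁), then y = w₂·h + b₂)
y = 0

Layer 1 pre-activation: z₁ = [0, 0]
After ReLU: h = [0, 0]
Layer 2 output: y = 1×0 + 1×0 + 0 = 0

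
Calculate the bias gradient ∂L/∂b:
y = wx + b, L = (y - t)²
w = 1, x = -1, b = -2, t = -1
∂L/∂b = -4

y = wx + b = (1)(-1) + -2 = -3
∂L/∂y = 2(y - t) = 2(-3 - -1) = -4
∂y/∂b = 1
∂L/∂b = ∂L/∂y · ∂y/∂b = -4 × 1 = -4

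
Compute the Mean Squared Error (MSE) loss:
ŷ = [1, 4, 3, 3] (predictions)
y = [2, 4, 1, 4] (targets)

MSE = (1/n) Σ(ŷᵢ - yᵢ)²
MSE = 1.5

MSE = (1/4)((1-2)² + (4-4)² + (3-1)² + (3-4)²) = (1/4)(1 + 0 + 4 + 1) = 1.5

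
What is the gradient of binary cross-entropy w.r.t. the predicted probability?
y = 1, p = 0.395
∂L/∂p = -2.532

∂L/∂p = -y/p + (1-y)/(1-p) = -1/0.395 + 0 = -2.532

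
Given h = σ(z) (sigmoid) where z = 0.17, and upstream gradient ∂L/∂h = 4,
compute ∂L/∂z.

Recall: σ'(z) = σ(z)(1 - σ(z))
∂L/∂z = 0.9928

σ(0.17) = 0.5424
σ'(0.17) = σ(0.17)(1 - σ(0.17)) = 0.5424 × 0.4576 = 0.2482
∂L/∂z = ∂L/∂h · σ'(z) = 4 × 0.2482 = 0.9928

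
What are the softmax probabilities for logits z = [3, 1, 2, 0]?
p = [0.6439, 0.0871, 0.2369, 0.0321]

exp(z) = [20.09, 2.718, 7.389, 1]
Sum = 31.19
p = [0.6439, 0.0871, 0.2369, 0.0321]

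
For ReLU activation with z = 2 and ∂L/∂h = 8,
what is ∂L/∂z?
∂L/∂z = 8

h = ReLU(2) = 2
Since z > 0: ∂h/∂z = 1
∂L/∂z = ∂L/∂h · ∂h/∂z = 8 × 1 = 8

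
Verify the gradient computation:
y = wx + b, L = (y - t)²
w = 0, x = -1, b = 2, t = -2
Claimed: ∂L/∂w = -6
Incorrect

y = (0)(-1) + 2 = 2
∂L/∂y = 2(y - t) = 2(2 - -2) = 8
∂y/∂w = x = -1
∂L/∂w = 8 × -1 = -8

Claimed value: -6
Incorrect: The correct gradient is -8.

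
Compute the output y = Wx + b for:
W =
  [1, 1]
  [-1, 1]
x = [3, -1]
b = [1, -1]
y = [3, -5]

Wx = [1×3 + 1×-1, -1×3 + 1×-1]
   = [2, -4]
y = Wx + b = [2 + 1, -4 + -1] = [3, -5]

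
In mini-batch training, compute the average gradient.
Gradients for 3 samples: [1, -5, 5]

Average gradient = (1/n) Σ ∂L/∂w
Average gradient = 0.3333

Average = (1/3)(1 + -5 + 5) = 1/3 = 0.3333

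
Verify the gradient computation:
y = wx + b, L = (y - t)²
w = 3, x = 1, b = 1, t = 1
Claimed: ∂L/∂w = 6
Correct

y = (3)(1) + 1 = 4
∂L/∂y = 2(y - t) = 2(4 - 1) = 6
∂y/∂w = x = 1
∂L/∂w = 6 × 1 = 6

Claimed value: 6
Correct: The correct gradient is 6.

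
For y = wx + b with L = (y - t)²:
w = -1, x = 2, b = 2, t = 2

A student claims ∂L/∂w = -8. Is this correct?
Correct

y = (-1)(2) + 2 = 0
∂L/∂y = 2(y - t) = 2(0 - 2) = -4
∂y/∂w = x = 2
∂L/∂w = -4 × 2 = -8

Claimed value: -8
Correct: The correct gradient is -8.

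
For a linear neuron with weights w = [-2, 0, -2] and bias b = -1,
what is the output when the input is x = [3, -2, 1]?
y = -9

y = (-2)(3) + (0)(-2) + (-2)(1) + -1 = -9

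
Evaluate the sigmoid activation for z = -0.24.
0.4403

sigmoid(-0.24) = 1/(1 + e^(0.24)) = 1/(1 + 1.271) = 0.4403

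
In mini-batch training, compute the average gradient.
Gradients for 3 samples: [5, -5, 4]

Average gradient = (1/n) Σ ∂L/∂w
Average gradient = 1.333

Average = (1/3)(5 + -5 + 4) = 4/3 = 1.333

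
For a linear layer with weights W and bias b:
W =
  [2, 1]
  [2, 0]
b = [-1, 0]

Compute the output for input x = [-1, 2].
y = [-1, -2]

Wx = [2×-1 + 1×2, 2×-1 + 0×2]
   = [0, -2]
y = Wx + b = [0 + -1, -2 + 0] = [-1, -2]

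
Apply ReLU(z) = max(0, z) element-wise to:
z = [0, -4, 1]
h = [0, 0, 1]

ReLU applied element-wise: max(0,0)=0, max(0,-4)=0, max(0,1)=1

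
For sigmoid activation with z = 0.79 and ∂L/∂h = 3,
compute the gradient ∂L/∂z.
∂L/∂z = 0.6442

σ(0.79) = 0.6878
σ'(0.79) = σ(0.79)(1 - σ(0.79)) = 0.6878 × 0.3122 = 0.2147
∂L/∂z = ∂L/∂h · σ'(z) = 3 × 0.2147 = 0.6442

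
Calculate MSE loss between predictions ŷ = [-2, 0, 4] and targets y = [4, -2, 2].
MSE = 14.67

MSE = (1/3)((-2-4)² + (0--2)² + (4-2)²) = (1/3)(36 + 4 + 4) = 14.67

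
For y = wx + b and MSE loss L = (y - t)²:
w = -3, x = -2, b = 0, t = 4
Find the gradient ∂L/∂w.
∂L/∂w = -8

y = wx + b = (-3)(-2) + 0 = 6
∂L/∂y = 2(y - t) = 2(6 - 4) = 4
∂y/∂w = x = -2
∂L/∂w = ∂L/∂y · ∂y/∂w = 4 × -2 = -8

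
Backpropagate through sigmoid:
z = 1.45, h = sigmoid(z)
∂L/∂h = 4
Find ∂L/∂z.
∂L/∂z = 0.6156

σ(1.45) = 0.81
σ'(1.45) = σ(1.45)(1 - σ(1.45)) = 0.81 × 0.19 = 0.1539
∂L/∂z = ∂L/∂h · σ'(z) = 4 × 0.1539 = 0.6156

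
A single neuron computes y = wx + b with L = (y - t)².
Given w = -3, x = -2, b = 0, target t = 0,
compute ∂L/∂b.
∂L/∂b = 12

y = wx + b = (-3)(-2) + 0 = 6
∂L/∂y = 2(y - t) = 2(6 - 0) = 12
∂y/∂b = 1
∂L/∂b = ∂L/∂y · ∂y/∂b = 12 × 1 = 12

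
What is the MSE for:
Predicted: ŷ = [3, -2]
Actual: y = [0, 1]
MSE = 9

MSE = (1/2)((3-0)² + (-2-1)²) = (1/2)(9 + 9) = 9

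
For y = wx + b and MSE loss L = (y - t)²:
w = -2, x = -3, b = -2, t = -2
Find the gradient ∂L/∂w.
∂L/∂w = -36

y = wx + b = (-2)(-3) + -2 = 4
∂L/∂y = 2(y - t) = 2(4 - -2) = 12
∂y/∂w = x = -3
∂L/∂w = ∂L/∂y · ∂y/∂w = 12 × -3 = -36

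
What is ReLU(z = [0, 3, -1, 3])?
h = [0, 3, 0, 3]

ReLU applied element-wise: max(0,0)=0, max(0,3)=3, max(0,-1)=0, max(0,3)=3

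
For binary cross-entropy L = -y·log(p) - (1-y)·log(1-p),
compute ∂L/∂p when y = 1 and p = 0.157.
∂L/∂p = -6.369

∂L/∂p = -y/p + (1-y)/(1-p) = -1/0.157 + 0 = -6.369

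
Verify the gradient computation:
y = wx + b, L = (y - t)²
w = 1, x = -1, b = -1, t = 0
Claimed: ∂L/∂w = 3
Incorrect

y = (1)(-1) + -1 = -2
∂L/∂y = 2(y - t) = 2(-2 - 0) = -4
∂y/∂w = x = -1
∂L/∂w = -4 × -1 = 4

Claimed value: 3
Incorrect: The correct gradient is 4.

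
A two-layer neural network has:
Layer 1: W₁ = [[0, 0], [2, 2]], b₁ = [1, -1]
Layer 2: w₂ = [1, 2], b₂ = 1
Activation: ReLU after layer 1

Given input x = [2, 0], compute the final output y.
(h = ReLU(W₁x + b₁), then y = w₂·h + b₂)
y = 8

Layer 1 pre-activation: z₁ = [1, 3]
After ReLU: h = [1, 3]
Layer 2 output: y = 1×1 + 2×3 + 1 = 8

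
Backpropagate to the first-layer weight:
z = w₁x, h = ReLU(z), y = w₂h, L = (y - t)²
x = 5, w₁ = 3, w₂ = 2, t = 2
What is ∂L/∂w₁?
∂L/∂w₁ = 560

Forward pass:
z = w₁x = 3×5 = 15
h = ReLU(15) = 15
y = w₂h = 2×15 = 30

Backward pass:
∂L/∂y = 2(y - t) = 2(30 - 2) = 56
∂y/∂h = w₂ = 2
∂h/∂z = 1 (ReLU derivative)
∂z/∂w₁ = x = 5

∂L/∂w₁ = 56 × 2 × 1 × 5 = 560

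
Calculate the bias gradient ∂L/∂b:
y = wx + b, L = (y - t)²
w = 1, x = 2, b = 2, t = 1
∂L/∂b = 6

y = wx + b = (1)(2) + 2 = 4
∂L/∂y = 2(y - t) = 2(4 - 1) = 6
∂y/∂b = 1
∂L/∂b = ∂L/∂y · ∂y/∂b = 6 × 1 = 6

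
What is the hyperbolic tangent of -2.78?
-0.9923

tanh(-2.78) = (e^(-2.78) - e^(2.78))/(e^(-2.78) + e^(2.78)) = -0.9923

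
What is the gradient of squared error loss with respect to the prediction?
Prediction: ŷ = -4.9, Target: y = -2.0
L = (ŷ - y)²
∂L/∂ŷ = -5.8

∂L/∂ŷ = 2(ŷ - y) = 2(-4.9 - -2.0) = 2(-2.9) = -5.8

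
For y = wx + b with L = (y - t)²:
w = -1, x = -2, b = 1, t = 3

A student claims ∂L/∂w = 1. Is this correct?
Incorrect

y = (-1)(-2) + 1 = 3
∂L/∂y = 2(y - t) = 2(3 - 3) = 0
∂y/∂w = x = -2
∂L/∂w = 0 × -2 = 0

Claimed value: 1
Incorrect: The correct gradient is 0.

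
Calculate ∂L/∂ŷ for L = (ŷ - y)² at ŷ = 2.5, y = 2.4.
∂L/∂ŷ = 0.2

∂L/∂ŷ = 2(ŷ - y) = 2(2.5 - 2.4) = 2(0.1) = 0.2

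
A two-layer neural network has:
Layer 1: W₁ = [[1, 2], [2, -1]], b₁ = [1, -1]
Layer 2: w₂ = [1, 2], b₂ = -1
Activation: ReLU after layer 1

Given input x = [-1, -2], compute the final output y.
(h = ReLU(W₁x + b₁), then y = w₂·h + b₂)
y = -1

Layer 1 pre-activation: z₁ = [-4, -1]
After ReLU: h = [0, 0]
Layer 2 output: y = 1×0 + 2×0 + -1 = -1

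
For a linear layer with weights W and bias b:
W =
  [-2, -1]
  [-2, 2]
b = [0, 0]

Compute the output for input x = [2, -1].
y = [-3, -6]

Wx = [-2×2 + -1×-1, -2×2 + 2×-1]
   = [-3, -6]
y = Wx + b = [-3 + 0, -6 + 0] = [-3, -6]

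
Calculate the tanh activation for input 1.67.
0.9316

tanh(1.67) = (e^(1.67) - e^(-1.67))/(e^(1.67) + e^(-1.67)) = 0.9316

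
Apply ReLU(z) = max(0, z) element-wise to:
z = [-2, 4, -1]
h = [0, 4, 0]

ReLU applied element-wise: max(0,-2)=0, max(0,4)=4, max(0,-1)=0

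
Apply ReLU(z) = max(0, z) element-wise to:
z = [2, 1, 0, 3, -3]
h = [2, 1, 0, 3, 0]

ReLU applied element-wise: max(0,2)=2, max(0,1)=1, max(0,0)=0, max(0,3)=3, max(0,-3)=0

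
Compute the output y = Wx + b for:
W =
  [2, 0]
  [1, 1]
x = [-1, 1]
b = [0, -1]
y = [-2, -1]

Wx = [2×-1 + 0×1, 1×-1 + 1×1]
   = [-2, 0]
y = Wx + b = [-2 + 0, 0 + -1] = [-2, -1]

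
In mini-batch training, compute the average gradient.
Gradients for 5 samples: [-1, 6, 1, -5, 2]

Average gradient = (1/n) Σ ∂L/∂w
Average gradient = 0.6

Average = (1/5)(-1 + 6 + 1 + -5 + 2) = 3/5 = 0.6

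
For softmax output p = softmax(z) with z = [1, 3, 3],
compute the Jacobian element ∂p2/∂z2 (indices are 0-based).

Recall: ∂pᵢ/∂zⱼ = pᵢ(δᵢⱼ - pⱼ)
∂p2/∂z2 = 0.249

p = softmax(z) = [0.06338, 0.4683, 0.4683]
p2 = 0.4683

∂p2/∂z2 = p2(1 - p2) = 0.4683 × (1 - 0.4683) = 0.249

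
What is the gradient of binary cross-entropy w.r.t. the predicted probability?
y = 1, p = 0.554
∂L/∂p = -1.805

∂L/∂p = -y/p + (1-y)/(1-p) = -1/0.554 + 0 = -1.805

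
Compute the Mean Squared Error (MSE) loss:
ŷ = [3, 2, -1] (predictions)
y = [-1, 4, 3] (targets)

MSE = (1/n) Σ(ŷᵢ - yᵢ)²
MSE = 12

MSE = (1/3)((3--1)² + (2-4)² + (-1-3)²) = (1/3)(16 + 4 + 16) = 12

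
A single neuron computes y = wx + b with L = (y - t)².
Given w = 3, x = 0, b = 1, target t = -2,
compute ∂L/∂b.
∂L/∂b = 6

y = wx + b = (3)(0) + 1 = 1
∂L/∂y = 2(y - t) = 2(1 - -2) = 6
∂y/∂b = 1
∂L/∂b = ∂L/∂y · ∂y/∂b = 6 × 1 = 6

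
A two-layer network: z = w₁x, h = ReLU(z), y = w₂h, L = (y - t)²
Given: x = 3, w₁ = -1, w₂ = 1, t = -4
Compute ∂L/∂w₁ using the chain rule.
∂L/∂w₁ = 0

Forward pass:
z = w₁x = -1×3 = -3
h = ReLU(-3) = 0
y = w₂h = 1×0 = 0

Backward pass:
∂L/∂y = 2(y - t) = 2(0 - -4) = 8
∂y/∂h = w₂ = 1
∂h/∂z = 0 (ReLU derivative)
∂z/∂w₁ = x = 3

∂L/∂w₁ = 8 × 1 × 0 × 3 = 0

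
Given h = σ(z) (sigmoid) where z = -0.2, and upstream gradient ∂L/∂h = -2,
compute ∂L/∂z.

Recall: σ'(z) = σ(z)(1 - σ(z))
∂L/∂z = -0.495

σ(-0.2) = 0.4502
σ'(-0.2) = σ(-0.2)(1 - σ(-0.2)) = 0.4502 × 0.5498 = 0.2475
∂L/∂z = ∂L/∂h · σ'(z) = -2 × 0.2475 = -0.495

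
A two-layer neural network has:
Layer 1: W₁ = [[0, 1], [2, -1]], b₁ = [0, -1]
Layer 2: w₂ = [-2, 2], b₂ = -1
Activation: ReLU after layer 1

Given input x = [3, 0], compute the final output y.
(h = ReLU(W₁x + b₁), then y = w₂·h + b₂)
y = 9

Layer 1 pre-activation: z₁ = [0, 5]
After ReLU: h = [0, 5]
Layer 2 output: y = -2×0 + 2×5 + -1 = 9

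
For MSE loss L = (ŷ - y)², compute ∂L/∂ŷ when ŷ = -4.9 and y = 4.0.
∂L/∂ŷ = -17.8

∂L/∂ŷ = 2(ŷ - y) = 2(-4.9 - 4.0) = 2(-8.9) = -17.8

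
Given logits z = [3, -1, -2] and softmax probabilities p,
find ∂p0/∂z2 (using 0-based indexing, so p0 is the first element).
∂p0/∂z2 = -0.006413

p = softmax(z) = [0.9756, 0.01787, 0.006573]
p0 = 0.9756, p2 = 0.006573

∂p0/∂z2 = -p0 × p2 = -0.9756 × 0.006573 = -0.006413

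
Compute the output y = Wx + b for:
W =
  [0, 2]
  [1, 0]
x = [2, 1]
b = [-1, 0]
y = [1, 2]

Wx = [0×2 + 2×1, 1×2 + 0×1]
   = [2, 2]
y = Wx + b = [2 + -1, 2 + 0] = [1, 2]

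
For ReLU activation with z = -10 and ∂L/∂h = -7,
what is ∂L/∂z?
∂L/∂z = 0

h = ReLU(-10) = 0
Since z < 0: ∂h/∂z = 0
∂L/∂z = ∂L/∂h · ∂h/∂z = -7 × 0 = 0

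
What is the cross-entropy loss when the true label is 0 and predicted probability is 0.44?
L = 0.5798

L = -0·log(0.44) - 1·log(0.56) = -log(0.56) = 0.5798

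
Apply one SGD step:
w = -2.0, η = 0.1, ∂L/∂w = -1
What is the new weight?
w_new = -1.9

w_new = w - η·∂L/∂w = -2.0 - 0.1×(-1) = -2.0 - (-0.1) = -1.9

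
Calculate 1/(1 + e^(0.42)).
0.3965

sigmoid(-0.42) = 1/(1 + e^(0.42)) = 1/(1 + 1.522) = 0.3965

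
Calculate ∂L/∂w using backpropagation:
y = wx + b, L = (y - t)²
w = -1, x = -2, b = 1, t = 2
∂L/∂w = -4

y = wx + b = (-1)(-2) + 1 = 3
∂L/∂y = 2(y - t) = 2(3 - 2) = 2
∂y/∂w = x = -2
∂L/∂w = ∂L/∂y · ∂y/∂w = 2 × -2 = -4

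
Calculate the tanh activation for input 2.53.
0.9874

tanh(2.53) = (e^(2.53) - e^(-2.53))/(e^(2.53) + e^(-2.53)) = 0.9874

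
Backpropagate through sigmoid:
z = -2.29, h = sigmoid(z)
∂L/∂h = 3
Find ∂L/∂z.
∂L/∂z = 0.2505

σ(-2.29) = 0.09195
σ'(-2.29) = σ(-2.29)(1 - σ(-2.29)) = 0.09195 × 0.908 = 0.0835
∂L/∂z = ∂L/∂h · σ'(z) = 3 × 0.0835 = 0.2505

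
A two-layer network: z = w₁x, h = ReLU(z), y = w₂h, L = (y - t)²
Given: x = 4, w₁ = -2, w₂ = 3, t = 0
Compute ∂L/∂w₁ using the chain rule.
∂L/∂w₁ = 0

Forward pass:
z = w₁x = -2×4 = -8
h = ReLU(-8) = 0
y = w₂h = 3×0 = 0

Backward pass:
∂L/∂y = 2(y - t) = 2(0 - 0) = 0
∂y/∂h = w₂ = 3
∂h/∂z = 0 (ReLU derivative)
∂z/∂w₁ = x = 4

∂L/∂w₁ = 0 × 3 × 0 × 4 = 0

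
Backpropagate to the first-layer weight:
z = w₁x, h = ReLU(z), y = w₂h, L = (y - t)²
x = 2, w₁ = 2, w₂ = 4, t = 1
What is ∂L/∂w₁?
∂L/∂w₁ = 240

Forward pass:
z = w₁x = 2×2 = 4
h = ReLU(4) = 4
y = w₂h = 4×4 = 16

Backward pass:
∂L/∂y = 2(y - t) = 2(16 - 1) = 30
∂y/∂h = w₂ = 4
∂h/∂z = 1 (ReLU derivative)
∂z/∂w₁ = x = 2

∂L/∂w₁ = 30 × 4 × 1 × 2 = 240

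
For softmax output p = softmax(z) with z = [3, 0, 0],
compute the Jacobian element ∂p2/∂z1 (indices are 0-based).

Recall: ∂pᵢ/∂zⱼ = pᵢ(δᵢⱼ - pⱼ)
∂p2/∂z1 = -0.00205

p = softmax(z) = [0.9094, 0.04528, 0.04528]
p2 = 0.04528, p1 = 0.04528

∂p2/∂z1 = -p2 × p1 = -0.04528 × 0.04528 = -0.00205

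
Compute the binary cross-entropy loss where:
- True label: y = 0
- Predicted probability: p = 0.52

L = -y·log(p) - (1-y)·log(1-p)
L = 0.734

L = -0·log(0.52) - 1·log(0.48) = -log(0.48) = 0.734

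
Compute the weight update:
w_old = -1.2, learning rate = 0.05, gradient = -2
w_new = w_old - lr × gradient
w_new = -1.1

w_new = w - η·∂L/∂w = -1.2 - 0.05×(-2) = -1.2 - (-0.1) = -1.1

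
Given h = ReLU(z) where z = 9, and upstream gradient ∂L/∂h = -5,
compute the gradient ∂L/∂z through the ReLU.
∂L/∂z = -5

h = ReLU(9) = 9
Since z > 0: ∂h/∂z = 1
∂L/∂z = ∂L/∂h · ∂h/∂z = -5 × 1 = -5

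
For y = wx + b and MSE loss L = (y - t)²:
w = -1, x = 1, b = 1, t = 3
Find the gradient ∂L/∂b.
∂L/∂b = -6

y = wx + b = (-1)(1) + 1 = 0
∂L/∂y = 2(y - t) = 2(0 - 3) = -6
∂y/∂b = 1
∂L/∂b = ∂L/∂y · ∂y/∂b = -6 × 1 = -6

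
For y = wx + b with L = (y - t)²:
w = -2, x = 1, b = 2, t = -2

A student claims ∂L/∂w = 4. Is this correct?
Correct

y = (-2)(1) + 2 = 0
∂L/∂y = 2(y - t) = 2(0 - -2) = 4
∂y/∂w = x = 1
∂L/∂w = 4 × 1 = 4

Claimed value: 4
Correct: The correct gradient is 4.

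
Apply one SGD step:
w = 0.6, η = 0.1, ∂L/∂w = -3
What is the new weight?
w_new = 0.9

w_new = w - η·∂L/∂w = 0.6 - 0.1×(-3) = 0.6 - (-0.3) = 0.9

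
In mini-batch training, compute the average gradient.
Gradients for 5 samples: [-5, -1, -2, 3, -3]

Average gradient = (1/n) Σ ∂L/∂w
Average gradient = -1.6

Average = (1/5)(-5 + -1 + -2 + 3 + -3) = -8/5 = -1.6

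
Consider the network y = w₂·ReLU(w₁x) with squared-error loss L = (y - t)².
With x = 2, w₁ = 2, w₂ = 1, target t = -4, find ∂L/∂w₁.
∂L/∂w₁ = 32

Forward pass:
z = w₁x = 2×2 = 4
h = ReLU(4) = 4
y = w₂h = 1×4 = 4

Backward pass:
∂L/∂y = 2(y - t) = 2(4 - -4) = 16
∂y/∂h = w₂ = 1
∂h/∂z = 1 (ReLU derivative)
∂z/∂w₁ = x = 2

∂L/∂w₁ = 16 × 1 × 1 × 2 = 32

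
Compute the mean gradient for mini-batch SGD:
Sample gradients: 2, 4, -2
Average gradient = 1.333

Average = (1/3)(2 + 4 + -2) = 4/3 = 1.333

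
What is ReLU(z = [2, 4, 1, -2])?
h = [2, 4, 1, 0]

ReLU applied element-wise: max(0,2)=2, max(0,4)=4, max(0,1)=1, max(0,-2)=0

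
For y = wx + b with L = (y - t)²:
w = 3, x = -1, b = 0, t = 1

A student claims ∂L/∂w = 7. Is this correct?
Incorrect

y = (3)(-1) + 0 = -3
∂L/∂y = 2(y - t) = 2(-3 - 1) = -8
∂y/∂w = x = -1
∂L/∂w = -8 × -1 = 8

Claimed value: 7
Incorrect: The correct gradient is 8.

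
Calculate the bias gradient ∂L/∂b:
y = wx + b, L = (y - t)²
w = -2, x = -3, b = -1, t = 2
∂L/∂b = 6

y = wx + b = (-2)(-3) + -1 = 5
∂L/∂y = 2(y - t) = 2(5 - 2) = 6
∂y/∂b = 1
∂L/∂b = ∂L/∂y · ∂y/∂b = 6 × 1 = 6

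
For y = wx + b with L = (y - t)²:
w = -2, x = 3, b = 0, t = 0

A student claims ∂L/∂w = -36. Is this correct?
Correct

y = (-2)(3) + 0 = -6
∂L/∂y = 2(y - t) = 2(-6 - 0) = -12
∂y/∂w = x = 3
∂L/∂w = -12 × 3 = -36

Claimed value: -36
Correct: The correct gradient is -36.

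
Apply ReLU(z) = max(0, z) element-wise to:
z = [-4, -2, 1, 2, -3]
h = [0, 0, 1, 2, 0]

ReLU applied element-wise: max(0,-4)=0, max(0,-2)=0, max(0,1)=1, max(0,2)=2, max(0,-3)=0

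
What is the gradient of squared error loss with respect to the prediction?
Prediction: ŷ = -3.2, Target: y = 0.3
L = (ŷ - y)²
∂L/∂ŷ = -7.0

∂L/∂ŷ = 2(ŷ - y) = 2(-3.2 - 0.3) = 2(-3.5) = -7.0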